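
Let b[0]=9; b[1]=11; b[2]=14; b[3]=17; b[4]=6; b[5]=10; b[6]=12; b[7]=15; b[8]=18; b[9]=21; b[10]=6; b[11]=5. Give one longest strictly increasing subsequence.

9, 11, 14, 17, 18, 21

Patience tails give the LIS length; then backtrack through the dp parents:
9 → extends → [9]
11 → extends → [9, 11]
14 → extends → [9, 11, 14]
17 → extends → [9, 11, 14, 17]
6 → replaces 9 → [6, 11, 14, 17]
10 → replaces 11 → [6, 10, 14, 17]
12 → replaces 14 → [6, 10, 12, 17]
15 → replaces 17 → [6, 10, 12, 15]
18 → extends → [6, 10, 12, 15, 18]
21 → extends → [6, 10, 12, 15, 18, 21]
6 → already a tail → [6, 10, 12, 15, 18, 21]
5 → replaces 6 → [5, 10, 12, 15, 18, 21]
Length 6; one witness is 9, 11, 14, 17, 18, 21.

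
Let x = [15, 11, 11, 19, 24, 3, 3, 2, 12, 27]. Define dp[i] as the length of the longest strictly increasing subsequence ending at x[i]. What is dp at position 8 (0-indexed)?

2

dp[i] = 1 + max{dp[j] : j<i, x[j]<x[i]} (or 1 if no such j):
i:      0  1  2  3  4  5  6  7  8  9
x[i]:  15 11 11 19 24  3  3  2 12 27
dp:     1  1  1  2  3  1  1  1  2  4
At index 8 the value is 2.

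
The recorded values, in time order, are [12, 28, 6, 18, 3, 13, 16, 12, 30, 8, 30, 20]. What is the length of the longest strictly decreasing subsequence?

5

Negate each value so 'decreasing' becomes 'increasing', then run patience tails on the negated sequence:
-12 → extends → [-12]
-28 → replaces -12 → [-28]
-6 → extends → [-28, -6]
-18 → replaces -6 → [-28, -18]
-3 → extends → [-28, -18, -3]
-13 → replaces -3 → [-28, -18, -13]
-16 → replaces -13 → [-28, -18, -16]
-12 → extends → [-28, -18, -16, -12]
-30 → replaces -28 → [-30, -18, -16, -12]
-8 → extends → [-30, -18, -16, -12, -8]
-30 → already a tail → [-30, -18, -16, -12, -8]
-20 → replaces -18 → [-30, -20, -16, -12, -8]
Five tails, so the longest strictly decreasing subsequence of the original has length 5.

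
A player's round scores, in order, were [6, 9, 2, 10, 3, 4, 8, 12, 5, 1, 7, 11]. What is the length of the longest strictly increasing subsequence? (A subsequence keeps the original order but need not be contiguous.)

6

Track the smallest tail for each achievable length (strict):
6 → extends → [6]
9 → extends → [6, 9]
2 → replaces 6 → [2, 9]
10 → extends → [2, 9, 10]
3 → replaces 9 → [2, 3, 10]
4 → replaces 10 → [2, 3, 4]
8 → extends → [2, 3, 4, 8]
12 → extends → [2, 3, 4, 8, 12]
5 → replaces 8 → [2, 3, 4, 5, 12]
1 → replaces 2 → [1, 3, 4, 5, 12]
7 → replaces 12 → [1, 3, 4, 5, 7]
11 → extends → [1, 3, 4, 5, 7, 11]
Six tails, so the longest strictly increasing subsequence has length 6 (e.g. 2, 3, 4, 5, 7, 11).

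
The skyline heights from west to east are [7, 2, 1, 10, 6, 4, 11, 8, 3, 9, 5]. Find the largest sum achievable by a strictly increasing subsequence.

28

Let S[i] be the best sum of a strictly increasing subsequence ending at i:
i:      1  2  3  4  5  6  7  8  9 10 11
a[i]:   7  2  1 10  6  4 11  8  3  9  5
S:      7  2  1 17  8  6 28 16  5 25 11
Maximum is 28 (e.g. 7 + 10 + 11).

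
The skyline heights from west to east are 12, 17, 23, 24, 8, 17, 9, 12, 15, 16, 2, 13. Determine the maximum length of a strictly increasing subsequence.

5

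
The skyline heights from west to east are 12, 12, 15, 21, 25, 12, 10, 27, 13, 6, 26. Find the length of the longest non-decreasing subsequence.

Track the smallest tail for each achievable length (allowing ties):
12 → extends → [12]
12 → extends → [12, 12]
15 → extends → [12, 12, 15]
21 → extends → [12, 12, 15, 21]
25 → extends → [12, 12, 15, 21, 25]
12 → replaces 15 → [12, 12, 12, 21, 25]
10 → replaces 12 → [10, 12, 12, 21, 25]
27 → extends → [10, 12, 12, 21, 25, 27]
13 → replaces 21 → [10, 12, 12, 13, 25, 27]
6 → replaces 10 → [6, 12, 12, 13, 25, 27]
26 → replaces 27 → [6, 12, 12, 13, 25, 26]
Six tails, so the longest non-decreasing subsequence has length 6 (e.g. 12, 12, 15, 21, 25, 27).

6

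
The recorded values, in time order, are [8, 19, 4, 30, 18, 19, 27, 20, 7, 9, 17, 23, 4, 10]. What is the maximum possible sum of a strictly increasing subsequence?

Let S[i] be the best sum of a strictly increasing subsequence ending at i:
i:      1  2  3  4  5  6  7  8  9 10 11 12 13 14
a[i]:   8 19  4 30 18 19 27 20  7  9 17 23  4 10
S:      8 27  4 57 26 45 72 65 11 20 37 88  4 30
Maximum is 88 (e.g. 8 + 18 + 19 + 20 + 23).

88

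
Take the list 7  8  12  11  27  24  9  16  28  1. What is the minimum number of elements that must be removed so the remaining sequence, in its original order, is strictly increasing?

5

Fewest deletions = n − (longest strictly increasing subsequence).
i:      1  2  3  4  5  6  7  8  9 10
a[i]:   7  8 12 11 27 24  9 16 28  1
dp:     1  2  3  3  4  4  3  4  5  1
max dp = 5, so deletions = 10 − 5 = 5.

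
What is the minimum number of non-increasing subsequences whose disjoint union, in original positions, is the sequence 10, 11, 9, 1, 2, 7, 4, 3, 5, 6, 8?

6

Place each on the leftmost legal pile:
10 → new pile 1 (tops now [10])
11 → new pile 2 (tops now [10, 11])
9 → pile 1 (tops now [9, 11])
1 → pile 1 (tops now [1, 11])
2 → pile 2 (tops now [1, 2])
7 → new pile 3 (tops now [1, 2, 7])
4 → pile 3 (tops now [1, 2, 4])
3 → pile 3 (tops now [1, 2, 3])
5 → new pile 4 (tops now [1, 2, 3, 5])
6 → new pile 5 (tops now [1, 2, 3, 5, 6])
8 → new pile 6 (tops now [1, 2, 3, 5, 6, 8])
Six piles.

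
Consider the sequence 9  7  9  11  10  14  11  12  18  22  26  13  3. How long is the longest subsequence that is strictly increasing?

8

Let dp[i] be the length of the longest such subsequence ending at index i:
i:      1  2  3  4  5  6  7  8  9 10 11 12 13
a[i]:   9  7  9 11 10 14 11 12 18 22 26 13  3
dp:     1  1  2  3  3  4  4  5  6  7  8  6  1
Maximum dp value is 8.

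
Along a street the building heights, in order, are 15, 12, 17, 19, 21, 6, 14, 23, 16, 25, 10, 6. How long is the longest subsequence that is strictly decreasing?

Negate each value so 'decreasing' becomes 'increasing', then run patience tails on the negated sequence:
-15 → extends → [-15]
-12 → extends → [-15, -12]
-17 → replaces -15 → [-17, -12]
-19 → replaces -17 → [-19, -12]
-21 → replaces -19 → [-21, -12]
-6 → extends → [-21, -12, -6]
-14 → replaces -12 → [-21, -14, -6]
-23 → replaces -21 → [-23, -14, -6]
-16 → replaces -14 → [-23, -16, -6]
-25 → replaces -23 → [-25, -16, -6]
-10 → replaces -6 → [-25, -16, -10]
-6 → extends → [-25, -16, -10, -6]
Four tails, so the longest strictly decreasing subsequence of the original has length 4.

4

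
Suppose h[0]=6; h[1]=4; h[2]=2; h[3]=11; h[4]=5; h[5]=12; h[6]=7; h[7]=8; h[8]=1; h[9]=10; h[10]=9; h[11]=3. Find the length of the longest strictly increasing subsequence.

5

Track the smallest tail for each achievable length (strict):
6 → extends → [6]
4 → replaces 6 → [4]
2 → replaces 4 → [2]
11 → extends → [2, 11]
5 → replaces 11 → [2, 5]
12 → extends → [2, 5, 12]
7 → replaces 12 → [2, 5, 7]
8 → extends → [2, 5, 7, 8]
1 → replaces 2 → [1, 5, 7, 8]
10 → extends → [1, 5, 7, 8, 10]
9 → replaces 10 → [1, 5, 7, 8, 9]
3 → replaces 5 → [1, 3, 7, 8, 9]
Five tails, so the longest strictly increasing subsequence has length 5 (e.g. 4, 5, 7, 8, 10).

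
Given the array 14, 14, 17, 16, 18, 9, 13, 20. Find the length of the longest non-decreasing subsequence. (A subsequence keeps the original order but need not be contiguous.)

Track the smallest tail for each achievable length (allowing ties):
14 → extends → [14]
14 → extends → [14, 14]
17 → extends → [14, 14, 17]
16 → replaces 17 → [14, 14, 16]
18 → extends → [14, 14, 16, 18]
9 → replaces 14 → [9, 14, 16, 18]
13 → replaces 14 → [9, 13, 16, 18]
20 → extends → [9, 13, 16, 18, 20]
Five tails, so the longest non-decreasing subsequence has length 5 (e.g. 14, 14, 17, 18, 20).

5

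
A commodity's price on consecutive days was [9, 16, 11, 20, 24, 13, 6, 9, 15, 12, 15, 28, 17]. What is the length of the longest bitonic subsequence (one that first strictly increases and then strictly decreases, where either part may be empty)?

6

inc[i] = longest strictly increasing subsequence ending at i; dec[i] = longest strictly decreasing subsequence starting at i:
i:      1  2  3  4  5  6  7  8  9 10 11 12 13
a[i]:   9 16 11 20 24 13  6  9 15 12 15 28 17
inc:    1  2  2  3  4  3  1  2  4  3  4  5  5
dec:    2  3  2  3  3  2  1  1  2  1  1  2  1
Best peak at i=5 (value 24): inc=4, dec=3, length 4+3−1 = 6.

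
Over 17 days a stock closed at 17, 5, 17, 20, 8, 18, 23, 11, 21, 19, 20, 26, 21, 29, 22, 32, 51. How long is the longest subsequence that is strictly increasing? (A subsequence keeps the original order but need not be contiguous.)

Let dp[i] be the length of the longest such subsequence ending at index i:
i:      1  2  3  4  5  6  7  8  9 10 11 12 13 14 15 16 17
a[i]:  17  5 17 20  8 18 23 11 21 19 20 26 21 29 22 32 51
dp:     1  1  2  3  2  3  4  3  4  4  5  6  6  7  7  8  9
Maximum dp value is 9.

9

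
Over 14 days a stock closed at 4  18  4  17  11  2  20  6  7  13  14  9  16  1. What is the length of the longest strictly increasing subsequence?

6

Track the smallest tail for each achievable length (strict):
4 → extends → [4]
18 → extends → [4, 18]
4 → already a tail → [4, 18]
17 → replaces 18 → [4, 17]
11 → replaces 17 → [4, 11]
2 → replaces 4 → [2, 11]
20 → extends → [2, 11, 20]
6 → replaces 11 → [2, 6, 20]
7 → replaces 20 → [2, 6, 7]
13 → extends → [2, 6, 7, 13]
14 → extends → [2, 6, 7, 13, 14]
9 → replaces 13 → [2, 6, 7, 9, 14]
16 → extends → [2, 6, 7, 9, 14, 16]
1 → replaces 2 → [1, 6, 7, 9, 14, 16]
Six tails, so the longest strictly increasing subsequence has length 6 (e.g. 4, 6, 7, 13, 14, 16).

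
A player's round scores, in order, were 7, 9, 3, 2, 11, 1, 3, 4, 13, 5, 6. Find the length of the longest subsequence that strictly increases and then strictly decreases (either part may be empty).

5

inc[i] = longest strictly increasing subsequence ending at i; dec[i] = longest strictly decreasing subsequence starting at i:
i:      1  2  3  4  5  6  7  8  9 10 11
a[i]:   7  9  3  2 11  1  3  4 13  5  6
inc:    1  2  1  1  3  1  2  3  4  4  5
dec:    4  4  3  2  2  1  1  1  2  1  1
Best peak at i=2 (value 9): inc=2, dec=4, length 2+4−1 = 5.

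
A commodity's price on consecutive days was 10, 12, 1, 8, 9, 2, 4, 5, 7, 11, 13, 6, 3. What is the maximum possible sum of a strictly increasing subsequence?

43

Let S[i] be the best sum of a strictly increasing subsequence ending at i:
i:      1  2  3  4  5  6  7  8  9 10 11 12 13
a[i]:  10 12  1  8  9  2  4  5  7 11 13  6  3
S:     10 22  1  9 18  3  7 12 19 30 43 18  6
Maximum is 43 (e.g. 1 + 2 + 4 + 5 + 7 + 11 + 13).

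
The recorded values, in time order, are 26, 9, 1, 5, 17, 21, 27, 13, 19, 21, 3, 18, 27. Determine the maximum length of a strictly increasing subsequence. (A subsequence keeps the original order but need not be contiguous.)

Track the smallest tail for each achievable length (strict):
26 → extends → [26]
9 → replaces 26 → [9]
1 → replaces 9 → [1]
5 → extends → [1, 5]
17 → extends → [1, 5, 17]
21 → extends → [1, 5, 17, 21]
27 → extends → [1, 5, 17, 21, 27]
13 → replaces 17 → [1, 5, 13, 21, 27]
19 → replaces 21 → [1, 5, 13, 19, 27]
21 → replaces 27 → [1, 5, 13, 19, 21]
3 → replaces 5 → [1, 3, 13, 19, 21]
18 → replaces 19 → [1, 3, 13, 18, 21]
27 → extends → [1, 3, 13, 18, 21, 27]
Six tails, so the longest strictly increasing subsequence has length 6 (e.g. 1, 5, 17, 19, 21, 27).

6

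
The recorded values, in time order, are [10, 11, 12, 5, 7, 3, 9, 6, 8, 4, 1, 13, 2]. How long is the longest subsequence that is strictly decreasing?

Negate each value so 'decreasing' becomes 'increasing', then run patience tails on the negated sequence:
-10 → extends → [-10]
-11 → replaces -10 → [-11]
-12 → replaces -11 → [-12]
-5 → extends → [-12, -5]
-7 → replaces -5 → [-12, -7]
-3 → extends → [-12, -7, -3]
-9 → replaces -7 → [-12, -9, -3]
-6 → replaces -3 → [-12, -9, -6]
-8 → replaces -6 → [-12, -9, -8]
-4 → extends → [-12, -9, -8, -4]
-1 → extends → [-12, -9, -8, -4, -1]
-13 → replaces -12 → [-13, -9, -8, -4, -1]
-2 → replaces -1 → [-13, -9, -8, -4, -2]
Five tails, so the longest strictly decreasing subsequence of the original has length 5.

5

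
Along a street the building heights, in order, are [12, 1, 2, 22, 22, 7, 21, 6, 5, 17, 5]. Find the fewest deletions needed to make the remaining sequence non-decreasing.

7

Fewest deletions = n − (longest non-decreasing subsequence).
i:      1  2  3  4  5  6  7  8  9 10 11
a[i]:  12  1  2 22 22  7 21  6  5 17  5
dp:     1  1  2  3  4  3  4  3  3  4  4
max dp = 4, so deletions = 11 − 4 = 7.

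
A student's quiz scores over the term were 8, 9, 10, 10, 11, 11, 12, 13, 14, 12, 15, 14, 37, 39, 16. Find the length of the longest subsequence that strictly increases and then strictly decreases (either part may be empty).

11

inc[i] = longest strictly increasing subsequence ending at i; dec[i] = longest strictly decreasing subsequence starting at i:
i:      1  2  3  4  5  6  7  8  9 10 11 12 13 14 15
a[i]:   8  9 10 10 11 11 12 13 14 12 15 14 37 39 16
inc:    1  2  3  3  4  4  5  6  7  5  8  7  9 10  9
dec:    1  1  1  1  1  1  1  2  2  1  2  1  2  2  1
Best peak at i=14 (value 39): inc=10, dec=2, length 10+2−1 = 11.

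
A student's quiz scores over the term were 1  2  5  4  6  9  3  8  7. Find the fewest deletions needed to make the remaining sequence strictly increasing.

4

Fewest deletions = n − (longest strictly increasing subsequence).
i:     1 2 3 4 5 6 7 8 9
a[i]:  1 2 5 4 6 9 3 8 7
dp:    1 2 3 3 4 5 3 5 5
max dp = 5, so deletions = 9 − 5 = 4.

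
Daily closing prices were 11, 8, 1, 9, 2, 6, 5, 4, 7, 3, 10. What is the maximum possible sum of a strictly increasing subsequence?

27

Let S[i] be the best sum of a strictly increasing subsequence ending at i:
i:      1  2  3  4  5  6  7  8  9 10 11
a[i]:  11  8  1  9  2  6  5  4  7  3 10
S:     11  8  1 17  3  9  8  7 16  6 27
Maximum is 27 (e.g. 8 + 9 + 10).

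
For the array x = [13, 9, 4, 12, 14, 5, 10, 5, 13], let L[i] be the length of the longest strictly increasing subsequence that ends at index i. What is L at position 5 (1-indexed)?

dp[i] = 1 + max{dp[j] : j<i, x[j]<x[i]} (or 1 if no such j):
i:      1  2  3  4  5  6  7  8  9
x[i]:  13  9  4 12 14  5 10  5 13
dp:     1  1  1  2  3  2  3  2  4
At index 5 the value is 3.

3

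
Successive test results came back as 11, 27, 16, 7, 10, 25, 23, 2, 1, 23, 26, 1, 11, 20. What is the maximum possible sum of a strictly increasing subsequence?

Let S[i] be the best sum of a strictly increasing subsequence ending at i:
i:      1  2  3  4  5  6  7  8  9 10 11 12 13 14
a[i]:  11 27 16  7 10 25 23  2  1 23 26  1 11 20
S:     11 38 27  7 17 52 50  2  1 50 78  1 28 48
Maximum is 78 (e.g. 11 + 16 + 25 + 26).

78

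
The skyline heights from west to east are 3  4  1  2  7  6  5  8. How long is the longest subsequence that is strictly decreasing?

3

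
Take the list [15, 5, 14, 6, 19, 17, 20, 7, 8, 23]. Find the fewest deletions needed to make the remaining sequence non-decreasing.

Fewest deletions = n − (longest non-decreasing subsequence).
Patience tails:
15 → extends → [15]
5 → replaces 15 → [5]
14 → extends → [5, 14]
6 → replaces 14 → [5, 6]
19 → extends → [5, 6, 19]
17 → replaces 19 → [5, 6, 17]
20 → extends → [5, 6, 17, 20]
7 → replaces 17 → [5, 6, 7, 20]
8 → replaces 20 → [5, 6, 7, 8]
23 → extends → [5, 6, 7, 8, 23]
Longest non-decreasing subsequence has length 5, so deletions = 10 − 5 = 5.

5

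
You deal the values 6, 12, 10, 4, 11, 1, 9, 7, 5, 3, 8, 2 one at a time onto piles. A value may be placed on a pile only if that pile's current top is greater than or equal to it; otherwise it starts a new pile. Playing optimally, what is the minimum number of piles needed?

The minimum number of non-increasing subsequences covering a sequence equals the length of its longest strictly increasing subsequence.
LIS length is 3 (e.g. 6, 10, 11), so 3 piles are needed.

3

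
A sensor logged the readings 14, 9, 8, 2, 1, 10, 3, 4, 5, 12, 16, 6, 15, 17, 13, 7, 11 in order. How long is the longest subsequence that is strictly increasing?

Track the smallest tail for each achievable length (strict):
14 → extends → [14]
9 → replaces 14 → [9]
8 → replaces 9 → [8]
2 → replaces 8 → [2]
1 → replaces 2 → [1]
10 → extends → [1, 10]
3 → replaces 10 → [1, 3]
4 → extends → [1, 3, 4]
5 → extends → [1, 3, 4, 5]
12 → extends → [1, 3, 4, 5, 12]
16 → extends → [1, 3, 4, 5, 12, 16]
6 → replaces 12 → [1, 3, 4, 5, 6, 16]
15 → replaces 16 → [1, 3, 4, 5, 6, 15]
17 → extends → [1, 3, 4, 5, 6, 15, 17]
13 → replaces 15 → [1, 3, 4, 5, 6, 13, 17]
7 → replaces 13 → [1, 3, 4, 5, 6, 7, 17]
11 → replaces 17 → [1, 3, 4, 5, 6, 7, 11]
Seven tails, so the longest strictly increasing subsequence has length 7 (e.g. 2, 3, 4, 5, 12, 16, 17).

7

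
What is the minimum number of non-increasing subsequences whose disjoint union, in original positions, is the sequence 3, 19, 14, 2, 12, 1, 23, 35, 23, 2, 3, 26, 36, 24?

5

Place each on the leftmost legal pile:
3 → new pile 1 (tops now [3])
19 → new pile 2 (tops now [3, 19])
14 → pile 2 (tops now [3, 14])
2 → pile 1 (tops now [2, 14])
12 → pile 2 (tops now [2, 12])
1 → pile 1 (tops now [1, 12])
23 → new pile 3 (tops now [1, 12, 23])
35 → new pile 4 (tops now [1, 12, 23, 35])
23 → pile 3 (tops now [1, 12, 23, 35])
2 → pile 2 (tops now [1, 2, 23, 35])
3 → pile 3 (tops now [1, 2, 3, 35])
26 → pile 4 (tops now [1, 2, 3, 26])
36 → new pile 5 (tops now [1, 2, 3, 26, 36])
24 → pile 4 (tops now [1, 2, 3, 24, 36])
Five piles.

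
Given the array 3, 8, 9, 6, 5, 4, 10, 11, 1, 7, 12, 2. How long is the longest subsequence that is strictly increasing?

Track the smallest tail for each achievable length (strict):
3 → extends → [3]
8 → extends → [3, 8]
9 → extends → [3, 8, 9]
6 → replaces 8 → [3, 6, 9]
5 → replaces 6 → [3, 5, 9]
4 → replaces 5 → [3, 4, 9]
10 → extends → [3, 4, 9, 10]
11 → extends → [3, 4, 9, 10, 11]
1 → replaces 3 → [1, 4, 9, 10, 11]
7 → replaces 9 → [1, 4, 7, 10, 11]
12 → extends → [1, 4, 7, 10, 11, 12]
2 → replaces 4 → [1, 2, 7, 10, 11, 12]
Six tails, so the longest strictly increasing subsequence has length 6 (e.g. 3, 8, 9, 10, 11, 12).

6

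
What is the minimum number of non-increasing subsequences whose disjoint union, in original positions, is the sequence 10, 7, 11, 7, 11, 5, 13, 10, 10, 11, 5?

Place each on the leftmost legal pile:
10 → new pile 1 (tops now [10])
7 → pile 1 (tops now [7])
11 → new pile 2 (tops now [7, 11])
7 → pile 1 (tops now [7, 11])
11 → pile 2 (tops now [7, 11])
5 → pile 1 (tops now [5, 11])
13 → new pile 3 (tops now [5, 11, 13])
10 → pile 2 (tops now [5, 10, 13])
10 → pile 2 (tops now [5, 10, 13])
11 → pile 3 (tops now [5, 10, 11])
5 → pile 1 (tops now [5, 10, 11])
Three piles.

3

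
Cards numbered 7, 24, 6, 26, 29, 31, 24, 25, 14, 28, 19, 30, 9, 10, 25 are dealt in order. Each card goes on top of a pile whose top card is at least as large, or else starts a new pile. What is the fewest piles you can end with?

5

The minimum number of non-increasing subsequences covering a sequence equals the length of its longest strictly increasing subsequence.
LIS length is 5 (e.g. 7, 24, 26, 29, 31), so 5 piles are needed.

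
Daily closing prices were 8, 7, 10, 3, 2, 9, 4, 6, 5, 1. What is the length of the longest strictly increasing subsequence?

3

Let dp[i] be the length of the longest such subsequence ending at index i:
i:      1  2  3  4  5  6  7  8  9 10
a[i]:   8  7 10  3  2  9  4  6  5  1
dp:     1  1  2  1  1  2  2  3  3  1
Maximum dp value is 3.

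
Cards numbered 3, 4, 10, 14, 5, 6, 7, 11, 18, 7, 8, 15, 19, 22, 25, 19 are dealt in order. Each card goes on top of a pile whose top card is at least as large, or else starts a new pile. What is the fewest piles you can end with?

The minimum number of non-increasing subsequences covering a sequence equals the length of its longest strictly increasing subsequence.
LIS length is 10 (e.g. 3, 4, 5, 6, 7, 11, 18, 19, 22, 25), so 10 piles are needed.

10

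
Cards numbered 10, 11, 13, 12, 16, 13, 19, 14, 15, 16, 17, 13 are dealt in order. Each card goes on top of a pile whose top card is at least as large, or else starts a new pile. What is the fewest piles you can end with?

8

The minimum number of non-increasing subsequences covering a sequence equals the length of its longest strictly increasing subsequence.
LIS length is 8 (e.g. 10, 11, 12, 13, 14, 15, 16, 17), so 8 piles are needed.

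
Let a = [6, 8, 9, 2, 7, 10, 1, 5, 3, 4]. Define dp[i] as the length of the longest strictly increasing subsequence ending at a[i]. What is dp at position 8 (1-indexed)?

dp[i] = 1 + max{dp[j] : j<i, a[j]<a[i]} (or 1 if no such j):
i:      1  2  3  4  5  6  7  8  9 10
a[i]:   6  8  9  2  7 10  1  5  3  4
dp:     1  2  3  1  2  4  1  2  2  3
At index 8 the value is 2.

2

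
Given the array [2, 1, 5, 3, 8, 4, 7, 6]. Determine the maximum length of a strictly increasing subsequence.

4

Track the smallest tail for each achievable length (strict):
2 → extends → [2]
1 → replaces 2 → [1]
5 → extends → [1, 5]
3 → replaces 5 → [1, 3]
8 → extends → [1, 3, 8]
4 → replaces 8 → [1, 3, 4]
7 → extends → [1, 3, 4, 7]
6 → replaces 7 → [1, 3, 4, 6]
Four tails, so the longest strictly increasing subsequence has length 4 (e.g. 2, 3, 4, 7).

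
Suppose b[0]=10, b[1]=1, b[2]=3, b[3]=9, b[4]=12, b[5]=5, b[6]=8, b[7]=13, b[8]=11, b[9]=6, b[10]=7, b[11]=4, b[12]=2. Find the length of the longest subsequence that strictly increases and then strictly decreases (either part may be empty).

inc[i] = longest strictly increasing subsequence ending at i; dec[i] = longest strictly decreasing subsequence starting at i:
i:      0  1  2  3  4  5  6  7  8  9 10 11 12
b[i]:  10  1  3  9 12  5  8 13 11  6  7  4  2
inc:    1  1  2  3  4  3  4  5  5  4  5  3  2
dec:    6  1  2  5  5  3  4  5  4  3  3  2  1
Best peak at i=7 (value 13): inc=5, dec=5, length 5+5−1 = 9.

9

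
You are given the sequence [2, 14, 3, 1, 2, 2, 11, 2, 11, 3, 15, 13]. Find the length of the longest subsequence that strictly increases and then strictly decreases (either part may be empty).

inc[i] = longest strictly increasing subsequence ending at i; dec[i] = longest strictly decreasing subsequence starting at i:
i:      1  2  3  4  5  6  7  8  9 10 11 12
a[i]:   2 14  3  1  2  2 11  2 11  3 15 13
inc:    1  2  2  1  2  2  3  2  3  3  4  4
dec:    2  3  2  1  1  1  2  1  2  1  2  1
Best peak at i=11 (value 15): inc=4, dec=2, length 4+2−1 = 5.

5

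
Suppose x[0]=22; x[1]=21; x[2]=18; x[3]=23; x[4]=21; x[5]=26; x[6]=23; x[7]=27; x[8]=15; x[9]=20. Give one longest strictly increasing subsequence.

22, 23, 26, 27

Patience tails give the LIS length; then backtrack through the dp parents:
22 → extends → [22]
21 → replaces 22 → [21]
18 → replaces 21 → [18]
23 → extends → [18, 23]
21 → replaces 23 → [18, 21]
26 → extends → [18, 21, 26]
23 → replaces 26 → [18, 21, 23]
27 → extends → [18, 21, 23, 27]
15 → replaces 18 → [15, 21, 23, 27]
20 → replaces 21 → [15, 20, 23, 27]
Length 4; one witness is 22, 23, 26, 27.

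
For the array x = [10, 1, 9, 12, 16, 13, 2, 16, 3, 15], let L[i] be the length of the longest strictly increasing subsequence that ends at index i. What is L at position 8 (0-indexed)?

dp[i] = 1 + max{dp[j] : j<i, x[j]<x[i]} (or 1 if no such j):
i:      0  1  2  3  4  5  6  7  8  9
x[i]:  10  1  9 12 16 13  2 16  3 15
dp:     1  1  2  3  4  4  2  5  3  5
At index 8 the value is 3.

3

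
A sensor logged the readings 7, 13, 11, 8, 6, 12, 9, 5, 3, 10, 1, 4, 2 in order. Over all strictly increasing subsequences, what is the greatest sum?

Let S[i] be the best sum of a strictly increasing subsequence ending at i:
i:      1  2  3  4  5  6  7  8  9 10 11 12 13
a[i]:   7 13 11  8  6 12  9  5  3 10  1  4  2
S:      7 20 18 15  6 30 24  5  3 34  1  7  3
Maximum is 34 (e.g. 7 + 8 + 9 + 10).

34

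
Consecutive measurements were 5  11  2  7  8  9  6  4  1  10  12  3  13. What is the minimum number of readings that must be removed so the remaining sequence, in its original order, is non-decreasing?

Fewest deletions = n − (longest non-decreasing subsequence).
i:      1  2  3  4  5  6  7  8  9 10 11 12 13
a[i]:   5 11  2  7  8  9  6  4  1 10 12  3 13
dp:     1  2  1  2  3  4  2  2  1  5  6  2  7
max dp = 7, so deletions = 13 − 7 = 6.

6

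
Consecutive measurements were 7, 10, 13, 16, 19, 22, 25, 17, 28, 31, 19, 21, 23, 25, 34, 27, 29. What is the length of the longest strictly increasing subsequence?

11

Track the smallest tail for each achievable length (strict):
7 → extends → [7]
10 → extends → [7, 10]
13 → extends → [7, 10, 13]
16 → extends → [7, 10, 13, 16]
19 → extends → [7, 10, 13, 16, 19]
22 → extends → [7, 10, 13, 16, 19, 22]
25 → extends → [7, 10, 13, 16, 19, 22, 25]
17 → replaces 19 → [7, 10, 13, 16, 17, 22, 25]
28 → extends → [7, 10, 13, 16, 17, 22, 25, 28]
31 → extends → [7, 10, 13, 16, 17, 22, 25, 28, 31]
19 → replaces 22 → [7, 10, 13, 16, 17, 19, 25, 28, 31]
21 → replaces 25 → [7, 10, 13, 16, 17, 19, 21, 28, 31]
23 → replaces 28 → [7, 10, 13, 16, 17, 19, 21, 23, 31]
25 → replaces 31 → [7, 10, 13, 16, 17, 19, 21, 23, 25]
34 → extends → [7, 10, 13, 16, 17, 19, 21, 23, 25, 34]
27 → replaces 34 → [7, 10, 13, 16, 17, 19, 21, 23, 25, 27]
29 → extends → [7, 10, 13, 16, 17, 19, 21, 23, 25, 27, 29]
Eleven tails, so the longest strictly increasing subsequence has length 11 (e.g. 7, 10, 13, 16, 17, 19, 21, 23, 25, 27, 29).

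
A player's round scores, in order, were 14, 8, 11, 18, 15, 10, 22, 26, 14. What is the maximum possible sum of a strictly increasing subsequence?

Let S[i] be the best sum of a strictly increasing subsequence ending at i:
i:      1  2  3  4  5  6  7  8  9
a[i]:  14  8 11 18 15 10 22 26 14
S:     14  8 19 37 34 18 59 85 33
Maximum is 85 (e.g. 8 + 11 + 18 + 22 + 26).

85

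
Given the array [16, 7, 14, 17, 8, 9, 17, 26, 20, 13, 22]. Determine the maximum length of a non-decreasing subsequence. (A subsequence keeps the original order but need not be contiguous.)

6

Track the smallest tail for each achievable length (allowing ties):
16 → extends → [16]
7 → replaces 16 → [7]
14 → extends → [7, 14]
17 → extends → [7, 14, 17]
8 → replaces 14 → [7, 8, 17]
9 → replaces 17 → [7, 8, 9]
17 → extends → [7, 8, 9, 17]
26 → extends → [7, 8, 9, 17, 26]
20 → replaces 26 → [7, 8, 9, 17, 20]
13 → replaces 17 → [7, 8, 9, 13, 20]
22 → extends → [7, 8, 9, 13, 20, 22]
Six tails, so the longest non-decreasing subsequence has length 6 (e.g. 7, 14, 17, 17, 20, 22).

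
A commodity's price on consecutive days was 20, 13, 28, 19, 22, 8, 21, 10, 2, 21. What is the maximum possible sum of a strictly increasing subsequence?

Let S[i] be the best sum of a strictly increasing subsequence ending at i:
i:      1  2  3  4  5  6  7  8  9 10
a[i]:  20 13 28 19 22  8 21 10  2 21
S:     20 13 48 32 54  8 53 18  2 53
Maximum is 54 (e.g. 13 + 19 + 22).

54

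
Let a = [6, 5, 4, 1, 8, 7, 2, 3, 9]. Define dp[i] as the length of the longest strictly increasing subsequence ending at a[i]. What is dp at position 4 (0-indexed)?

dp[i] = 1 + max{dp[j] : j<i, a[j]<a[i]} (or 1 if no such j):
i:     0 1 2 3 4 5 6 7 8
a[i]:  6 5 4 1 8 7 2 3 9
dp:    1 1 1 1 2 2 2 3 4
At index 4 the value is 2.

2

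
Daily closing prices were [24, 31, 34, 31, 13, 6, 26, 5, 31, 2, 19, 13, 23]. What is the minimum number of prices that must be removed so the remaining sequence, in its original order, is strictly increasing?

10

Fewest deletions = n − (longest strictly increasing subsequence).
i:      1  2  3  4  5  6  7  8  9 10 11 12 13
a[i]:  24 31 34 31 13  6 26  5 31  2 19 13 23
dp:     1  2  3  2  1  1  2  1  3  1  2  2  3
max dp = 3, so deletions = 13 − 3 = 10.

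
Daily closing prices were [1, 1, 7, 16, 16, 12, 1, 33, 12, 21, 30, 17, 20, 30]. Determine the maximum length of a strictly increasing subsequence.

6

Track the smallest tail for each achievable length (strict):
1 → extends → [1]
1 → already a tail → [1]
7 → extends → [1, 7]
16 → extends → [1, 7, 16]
16 → already a tail → [1, 7, 16]
12 → replaces 16 → [1, 7, 12]
1 → already a tail → [1, 7, 12]
33 → extends → [1, 7, 12, 33]
12 → already a tail → [1, 7, 12, 33]
21 → replaces 33 → [1, 7, 12, 21]
30 → extends → [1, 7, 12, 21, 30]
17 → replaces 21 → [1, 7, 12, 17, 30]
20 → replaces 30 → [1, 7, 12, 17, 20]
30 → extends → [1, 7, 12, 17, 20, 30]
Six tails, so the longest strictly increasing subsequence has length 6 (e.g. 1, 7, 16, 17, 20, 30).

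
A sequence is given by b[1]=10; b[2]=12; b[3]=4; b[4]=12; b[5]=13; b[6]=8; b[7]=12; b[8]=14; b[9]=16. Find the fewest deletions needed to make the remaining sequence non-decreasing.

Fewest deletions = n − (longest non-decreasing subsequence).
Patience tails:
10 → extends → [10]
12 → extends → [10, 12]
4 → replaces 10 → [4, 12]
12 → extends → [4, 12, 12]
13 → extends → [4, 12, 12, 13]
8 → replaces 12 → [4, 8, 12, 13]
12 → replaces 13 → [4, 8, 12, 12]
14 → extends → [4, 8, 12, 12, 14]
16 → extends → [4, 8, 12, 12, 14, 16]
Longest non-decreasing subsequence has length 6, so deletions = 9 − 6 = 3.

3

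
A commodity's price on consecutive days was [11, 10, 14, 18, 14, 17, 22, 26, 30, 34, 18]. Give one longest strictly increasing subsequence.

11, 14, 18, 22, 26, 30, 34

Patience tails give the LIS length; then backtrack through the dp parents:
11 → extends → [11]
10 → replaces 11 → [10]
14 → extends → [10, 14]
18 → extends → [10, 14, 18]
14 → already a tail → [10, 14, 18]
17 → replaces 18 → [10, 14, 17]
22 → extends → [10, 14, 17, 22]
26 → extends → [10, 14, 17, 22, 26]
30 → extends → [10, 14, 17, 22, 26, 30]
34 → extends → [10, 14, 17, 22, 26, 30, 34]
18 → replaces 22 → [10, 14, 17, 18, 26, 30, 34]
Length 7; one witness is 11, 14, 18, 22, 26, 30, 34.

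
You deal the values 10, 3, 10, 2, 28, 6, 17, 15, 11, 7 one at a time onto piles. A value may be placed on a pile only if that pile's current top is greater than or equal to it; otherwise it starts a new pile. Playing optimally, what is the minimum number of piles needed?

3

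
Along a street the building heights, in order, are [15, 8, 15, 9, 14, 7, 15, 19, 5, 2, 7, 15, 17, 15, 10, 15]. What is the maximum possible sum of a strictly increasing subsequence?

65

Let S[i] be the best sum of a strictly increasing subsequence ending at i:
i:      1  2  3  4  5  6  7  8  9 10 11 12 13 14 15 16
a[i]:  15  8 15  9 14  7 15 19  5  2  7 15 17 15 10 15
S:     15  8 23 17 31  7 46 65  5  2 12 46 63 46 27 46
Maximum is 65 (e.g. 8 + 9 + 14 + 15 + 19).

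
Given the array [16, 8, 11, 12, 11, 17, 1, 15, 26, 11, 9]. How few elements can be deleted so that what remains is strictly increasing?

Fewest deletions = n − (longest strictly increasing subsequence).
i:      1  2  3  4  5  6  7  8  9 10 11
a[i]:  16  8 11 12 11 17  1 15 26 11  9
dp:     1  1  2  3  2  4  1  4  5  2  2
max dp = 5, so deletions = 11 − 5 = 6.

6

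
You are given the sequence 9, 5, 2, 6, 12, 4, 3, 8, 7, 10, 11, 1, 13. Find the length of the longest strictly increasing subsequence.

Track the smallest tail for each achievable length (strict):
9 → extends → [9]
5 → replaces 9 → [5]
2 → replaces 5 → [2]
6 → extends → [2, 6]
12 → extends → [2, 6, 12]
4 → replaces 6 → [2, 4, 12]
3 → replaces 4 → [2, 3, 12]
8 → replaces 12 → [2, 3, 8]
7 → replaces 8 → [2, 3, 7]
10 → extends → [2, 3, 7, 10]
11 → extends → [2, 3, 7, 10, 11]
1 → replaces 2 → [1, 3, 7, 10, 11]
13 → extends → [1, 3, 7, 10, 11, 13]
Six tails, so the longest strictly increasing subsequence has length 6 (e.g. 5, 6, 8, 10, 11, 13).

6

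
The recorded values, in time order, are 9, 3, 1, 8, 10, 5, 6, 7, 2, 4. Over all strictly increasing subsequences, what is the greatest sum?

21

Let S[i] be the best sum of a strictly increasing subsequence ending at i:
i:      1  2  3  4  5  6  7  8  9 10
a[i]:   9  3  1  8 10  5  6  7  2  4
S:      9  3  1 11 21  8 14 21  3  7
Maximum is 21 (e.g. 3 + 8 + 10).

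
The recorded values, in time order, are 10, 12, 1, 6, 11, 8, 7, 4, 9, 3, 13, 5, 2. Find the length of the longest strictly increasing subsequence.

5

Let dp[i] be the length of the longest such subsequence ending at index i:
i:      1  2  3  4  5  6  7  8  9 10 11 12 13
a[i]:  10 12  1  6 11  8  7  4  9  3 13  5  2
dp:     1  2  1  2  3  3  3  2  4  2  5  3  2
Maximum dp value is 5.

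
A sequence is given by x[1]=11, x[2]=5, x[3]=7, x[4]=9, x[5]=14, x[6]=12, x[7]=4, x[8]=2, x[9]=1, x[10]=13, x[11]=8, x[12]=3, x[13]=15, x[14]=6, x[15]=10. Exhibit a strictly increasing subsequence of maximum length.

5, 7, 9, 12, 13, 15

Patience tails give the LIS length; then backtrack through the dp parents:
11 → extends → [11]
5 → replaces 11 → [5]
7 → extends → [5, 7]
9 → extends → [5, 7, 9]
14 → extends → [5, 7, 9, 14]
12 → replaces 14 → [5, 7, 9, 12]
4 → replaces 5 → [4, 7, 9, 12]
2 → replaces 4 → [2, 7, 9, 12]
1 → replaces 2 → [1, 7, 9, 12]
13 → extends → [1, 7, 9, 12, 13]
8 → replaces 9 → [1, 7, 8, 12, 13]
3 → replaces 7 → [1, 3, 8, 12, 13]
15 → extends → [1, 3, 8, 12, 13, 15]
6 → replaces 8 → [1, 3, 6, 12, 13, 15]
10 → replaces 12 → [1, 3, 6, 10, 13, 15]
Length 6; one witness is 5, 7, 9, 12, 13, 15.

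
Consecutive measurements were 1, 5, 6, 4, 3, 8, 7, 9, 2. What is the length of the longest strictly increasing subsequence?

5

Let dp[i] be the length of the longest such subsequence ending at index i:
i:     1 2 3 4 5 6 7 8 9
a[i]:  1 5 6 4 3 8 7 9 2
dp:    1 2 3 2 2 4 4 5 2
Maximum dp value is 5.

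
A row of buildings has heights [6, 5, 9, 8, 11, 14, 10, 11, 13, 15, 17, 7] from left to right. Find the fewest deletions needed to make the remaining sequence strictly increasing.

Fewest deletions = n − (longest strictly increasing subsequence).
Patience tails:
6 → extends → [6]
5 → replaces 6 → [5]
9 → extends → [5, 9]
8 → replaces 9 → [5, 8]
11 → extends → [5, 8, 11]
14 → extends → [5, 8, 11, 14]
10 → replaces 11 → [5, 8, 10, 14]
11 → replaces 14 → [5, 8, 10, 11]
13 → extends → [5, 8, 10, 11, 13]
15 → extends → [5, 8, 10, 11, 13, 15]
17 → extends → [5, 8, 10, 11, 13, 15, 17]
7 → replaces 8 → [5, 7, 10, 11, 13, 15, 17]
Longest strictly increasing subsequence has length 7, so deletions = 12 − 7 = 5.

5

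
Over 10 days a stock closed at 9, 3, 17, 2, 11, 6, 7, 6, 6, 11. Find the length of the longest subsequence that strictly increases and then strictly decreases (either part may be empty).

5

inc[i] = longest strictly increasing subsequence ending at i; dec[i] = longest strictly decreasing subsequence starting at i:
i:      1  2  3  4  5  6  7  8  9 10
a[i]:   9  3 17  2 11  6  7  6  6 11
inc:    1  1  2  1  2  2  3  2  2  4
dec:    3  2  4  1  3  1  2  1  1  1
Best peak at i=3 (value 17): inc=2, dec=4, length 2+4−1 = 5.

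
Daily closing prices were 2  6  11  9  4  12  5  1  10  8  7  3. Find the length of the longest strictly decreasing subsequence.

5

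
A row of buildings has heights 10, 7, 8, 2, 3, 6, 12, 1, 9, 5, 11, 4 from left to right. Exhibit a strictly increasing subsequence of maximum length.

2, 3, 6, 9, 11

Patience tails give the LIS length; then backtrack through the dp parents:
10 → extends → [10]
7 → replaces 10 → [7]
8 → extends → [7, 8]
2 → replaces 7 → [2, 8]
3 → replaces 8 → [2, 3]
6 → extends → [2, 3, 6]
12 → extends → [2, 3, 6, 12]
1 → replaces 2 → [1, 3, 6, 12]
9 → replaces 12 → [1, 3, 6, 9]
5 → replaces 6 → [1, 3, 5, 9]
11 → extends → [1, 3, 5, 9, 11]
4 → replaces 5 → [1, 3, 4, 9, 11]
Length 5; one witness is 2, 3, 6, 9, 11.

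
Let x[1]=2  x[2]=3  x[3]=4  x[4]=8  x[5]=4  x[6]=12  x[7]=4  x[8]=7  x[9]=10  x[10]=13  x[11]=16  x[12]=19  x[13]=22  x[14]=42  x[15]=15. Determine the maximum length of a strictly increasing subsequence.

10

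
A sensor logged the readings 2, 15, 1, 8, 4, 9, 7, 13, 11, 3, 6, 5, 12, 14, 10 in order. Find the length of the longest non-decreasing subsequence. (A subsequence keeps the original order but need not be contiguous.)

Let dp[i] be the length of the longest such subsequence ending at index i:
i:      1  2  3  4  5  6  7  8  9 10 11 12 13 14 15
a[i]:   2 15  1  8  4  9  7 13 11  3  6  5 12 14 10
dp:     1  2  1  2  2  3  3  4  4  2  3  3  5  6  4
Maximum dp value is 6.

6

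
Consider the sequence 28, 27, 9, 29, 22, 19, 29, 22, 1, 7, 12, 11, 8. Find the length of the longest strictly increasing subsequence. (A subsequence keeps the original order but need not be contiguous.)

3

Track the smallest tail for each achievable length (strict):
28 → extends → [28]
27 → replaces 28 → [27]
9 → replaces 27 → [9]
29 → extends → [9, 29]
22 → replaces 29 → [9, 22]
19 → replaces 22 → [9, 19]
29 → extends → [9, 19, 29]
22 → replaces 29 → [9, 19, 22]
1 → replaces 9 → [1, 19, 22]
7 → replaces 19 → [1, 7, 22]
12 → replaces 22 → [1, 7, 12]
11 → replaces 12 → [1, 7, 11]
8 → replaces 11 → [1, 7, 8]
Three tails, so the longest strictly increasing subsequence has length 3 (e.g. 9, 22, 29).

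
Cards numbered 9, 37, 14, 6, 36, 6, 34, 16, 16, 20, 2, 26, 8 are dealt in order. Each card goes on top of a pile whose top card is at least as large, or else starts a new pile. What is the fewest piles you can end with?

Place each on the leftmost legal pile:
9 → new pile 1 (tops now [9])
37 → new pile 2 (tops now [9, 37])
14 → pile 2 (tops now [9, 14])
6 → pile 1 (tops now [6, 14])
36 → new pile 3 (tops now [6, 14, 36])
6 → pile 1 (tops now [6, 14, 36])
34 → pile 3 (tops now [6, 14, 34])
16 → pile 3 (tops now [6, 14, 16])
16 → pile 3 (tops now [6, 14, 16])
20 → new pile 4 (tops now [6, 14, 16, 20])
2 → pile 1 (tops now [2, 14, 16, 20])
26 → new pile 5 (tops now [2, 14, 16, 20, 26])
8 → pile 2 (tops now [2, 8, 16, 20, 26])
Five piles.

5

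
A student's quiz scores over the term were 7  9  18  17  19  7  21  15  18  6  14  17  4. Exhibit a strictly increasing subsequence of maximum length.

Patience tails give the LIS length; then backtrack through the dp parents:
7 → extends → [7]
9 → extends → [7, 9]
18 → extends → [7, 9, 18]
17 → replaces 18 → [7, 9, 17]
19 → extends → [7, 9, 17, 19]
7 → already a tail → [7, 9, 17, 19]
21 → extends → [7, 9, 17, 19, 21]
15 → replaces 17 → [7, 9, 15, 19, 21]
18 → replaces 19 → [7, 9, 15, 18, 21]
6 → replaces 7 → [6, 9, 15, 18, 21]
14 → replaces 15 → [6, 9, 14, 18, 21]
17 → replaces 18 → [6, 9, 14, 17, 21]
4 → replaces 6 → [4, 9, 14, 17, 21]
Length 5; one witness is 7, 9, 18, 19, 21.

7, 9, 18, 19, 21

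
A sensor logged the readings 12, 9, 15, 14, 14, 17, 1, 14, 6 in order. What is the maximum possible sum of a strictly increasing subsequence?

44

Let S[i] be the best sum of a strictly increasing subsequence ending at i:
i:      1  2  3  4  5  6  7  8  9
a[i]:  12  9 15 14 14 17  1 14  6
S:     12  9 27 26 26 44  1 26  7
Maximum is 44 (e.g. 12 + 15 + 17).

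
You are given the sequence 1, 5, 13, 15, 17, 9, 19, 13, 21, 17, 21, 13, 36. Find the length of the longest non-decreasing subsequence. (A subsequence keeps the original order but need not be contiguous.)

Track the smallest tail for each achievable length (allowing ties):
1 → extends → [1]
5 → extends → [1, 5]
13 → extends → [1, 5, 13]
15 → extends → [1, 5, 13, 15]
17 → extends → [1, 5, 13, 15, 17]
9 → replaces 13 → [1, 5, 9, 15, 17]
19 → extends → [1, 5, 9, 15, 17, 19]
13 → replaces 15 → [1, 5, 9, 13, 17, 19]
21 → extends → [1, 5, 9, 13, 17, 19, 21]
17 → replaces 19 → [1, 5, 9, 13, 17, 17, 21]
21 → extends → [1, 5, 9, 13, 17, 17, 21, 21]
13 → replaces 17 → [1, 5, 9, 13, 13, 17, 21, 21]
36 → extends → [1, 5, 9, 13, 13, 17, 21, 21, 36]
Nine tails, so the longest non-decreasing subsequence has length 9 (e.g. 1, 5, 13, 15, 17, 19, 21, 21, 36).

9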